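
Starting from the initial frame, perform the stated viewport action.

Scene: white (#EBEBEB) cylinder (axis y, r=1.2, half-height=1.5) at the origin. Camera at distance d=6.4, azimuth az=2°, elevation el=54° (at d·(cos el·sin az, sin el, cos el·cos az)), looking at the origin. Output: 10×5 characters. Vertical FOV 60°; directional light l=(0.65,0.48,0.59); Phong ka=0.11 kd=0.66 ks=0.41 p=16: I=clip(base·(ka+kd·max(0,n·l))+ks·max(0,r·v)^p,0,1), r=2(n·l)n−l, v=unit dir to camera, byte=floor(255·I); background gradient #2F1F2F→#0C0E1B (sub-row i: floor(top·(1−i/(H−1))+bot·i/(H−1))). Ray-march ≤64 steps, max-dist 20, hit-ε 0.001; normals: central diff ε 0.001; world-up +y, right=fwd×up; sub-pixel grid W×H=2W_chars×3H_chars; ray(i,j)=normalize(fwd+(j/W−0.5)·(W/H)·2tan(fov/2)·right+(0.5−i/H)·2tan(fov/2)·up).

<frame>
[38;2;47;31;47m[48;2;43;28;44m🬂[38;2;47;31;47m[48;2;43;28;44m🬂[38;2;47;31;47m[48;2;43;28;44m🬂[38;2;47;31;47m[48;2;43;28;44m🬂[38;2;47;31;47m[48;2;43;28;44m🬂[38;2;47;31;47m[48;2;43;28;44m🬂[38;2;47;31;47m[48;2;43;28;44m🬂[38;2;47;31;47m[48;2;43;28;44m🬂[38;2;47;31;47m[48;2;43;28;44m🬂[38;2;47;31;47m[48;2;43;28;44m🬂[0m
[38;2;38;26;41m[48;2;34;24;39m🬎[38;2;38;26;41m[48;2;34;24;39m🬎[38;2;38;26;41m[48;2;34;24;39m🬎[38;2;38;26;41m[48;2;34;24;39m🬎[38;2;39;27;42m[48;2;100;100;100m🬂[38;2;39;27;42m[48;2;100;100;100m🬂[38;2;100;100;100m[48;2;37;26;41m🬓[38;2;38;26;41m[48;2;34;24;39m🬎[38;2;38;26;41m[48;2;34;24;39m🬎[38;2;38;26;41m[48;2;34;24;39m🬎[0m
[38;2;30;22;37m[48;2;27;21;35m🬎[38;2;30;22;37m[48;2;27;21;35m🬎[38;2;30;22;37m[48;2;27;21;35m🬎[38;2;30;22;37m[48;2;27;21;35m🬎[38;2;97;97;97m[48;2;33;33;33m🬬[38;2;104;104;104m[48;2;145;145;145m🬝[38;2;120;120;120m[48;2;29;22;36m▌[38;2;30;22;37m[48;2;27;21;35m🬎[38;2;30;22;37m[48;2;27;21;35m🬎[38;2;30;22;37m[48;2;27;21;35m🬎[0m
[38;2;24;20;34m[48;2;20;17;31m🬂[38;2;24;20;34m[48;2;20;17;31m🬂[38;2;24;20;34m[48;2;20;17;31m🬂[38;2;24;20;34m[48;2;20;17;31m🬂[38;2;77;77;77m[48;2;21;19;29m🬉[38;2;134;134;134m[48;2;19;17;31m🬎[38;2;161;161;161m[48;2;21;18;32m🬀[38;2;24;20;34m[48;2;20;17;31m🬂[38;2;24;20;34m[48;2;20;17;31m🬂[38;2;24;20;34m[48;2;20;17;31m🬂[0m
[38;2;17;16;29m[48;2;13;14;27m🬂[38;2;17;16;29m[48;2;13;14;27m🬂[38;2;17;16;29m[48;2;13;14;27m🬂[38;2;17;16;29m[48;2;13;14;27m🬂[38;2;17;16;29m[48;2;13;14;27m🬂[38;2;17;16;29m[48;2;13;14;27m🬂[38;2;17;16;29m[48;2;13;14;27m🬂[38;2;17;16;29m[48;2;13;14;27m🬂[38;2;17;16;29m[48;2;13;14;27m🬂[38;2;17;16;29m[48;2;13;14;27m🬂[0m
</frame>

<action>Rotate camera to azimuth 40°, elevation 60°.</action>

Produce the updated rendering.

<frame>
[38;2;47;31;47m[48;2;43;28;44m🬂[38;2;47;31;47m[48;2;43;28;44m🬂[38;2;47;31;47m[48;2;43;28;44m🬂[38;2;47;31;47m[48;2;43;28;44m🬂[38;2;47;31;47m[48;2;43;28;44m🬂[38;2;47;31;47m[48;2;43;28;44m🬂[38;2;47;31;47m[48;2;43;28;44m🬂[38;2;47;31;47m[48;2;43;28;44m🬂[38;2;47;31;47m[48;2;43;28;44m🬂[38;2;47;31;47m[48;2;43;28;44m🬂[0m
[38;2;38;26;41m[48;2;34;24;39m🬎[38;2;38;26;41m[48;2;34;24;39m🬎[38;2;38;26;41m[48;2;34;24;39m🬎[38;2;38;26;41m[48;2;34;24;39m🬎[38;2;38;26;41m[48;2;100;100;100m🬆[38;2;39;27;42m[48;2;100;100;100m🬂[38;2;100;100;100m[48;2;37;26;41m🬏[38;2;38;26;41m[48;2;34;24;39m🬎[38;2;38;26;41m[48;2;34;24;39m🬎[38;2;38;26;41m[48;2;34;24;39m🬎[0m
[38;2;30;22;37m[48;2;27;21;35m🬎[38;2;30;22;37m[48;2;27;21;35m🬎[38;2;30;22;37m[48;2;27;21;35m🬎[38;2;100;100;100m[48;2;28;21;36m🬁[38;2;100;100;100m[48;2;120;120;120m🬬[38;2;100;100;100m[48;2;100;100;100m [38;2;110;110;110m[48;2;28;21;36m🬕[38;2;30;22;37m[48;2;27;21;35m🬎[38;2;30;22;37m[48;2;27;21;35m🬎[38;2;30;22;37m[48;2;27;21;35m🬎[0m
[38;2;24;20;34m[48;2;20;17;31m🬂[38;2;24;20;34m[48;2;20;17;31m🬂[38;2;24;20;34m[48;2;20;17;31m🬂[38;2;24;20;34m[48;2;20;17;31m🬂[38;2;127;127;127m[48;2;20;17;31m🬊[38;2;158;158;158m[48;2;19;17;31m🬎[38;2;123;123;123m[48;2;21;18;32m🬀[38;2;24;20;34m[48;2;20;17;31m🬂[38;2;24;20;34m[48;2;20;17;31m🬂[38;2;24;20;34m[48;2;20;17;31m🬂[0m
[38;2;17;16;29m[48;2;13;14;27m🬂[38;2;17;16;29m[48;2;13;14;27m🬂[38;2;17;16;29m[48;2;13;14;27m🬂[38;2;17;16;29m[48;2;13;14;27m🬂[38;2;17;16;29m[48;2;13;14;27m🬂[38;2;17;16;29m[48;2;13;14;27m🬂[38;2;17;16;29m[48;2;13;14;27m🬂[38;2;17;16;29m[48;2;13;14;27m🬂[38;2;17;16;29m[48;2;13;14;27m🬂[38;2;17;16;29m[48;2;13;14;27m🬂[0m
</frame>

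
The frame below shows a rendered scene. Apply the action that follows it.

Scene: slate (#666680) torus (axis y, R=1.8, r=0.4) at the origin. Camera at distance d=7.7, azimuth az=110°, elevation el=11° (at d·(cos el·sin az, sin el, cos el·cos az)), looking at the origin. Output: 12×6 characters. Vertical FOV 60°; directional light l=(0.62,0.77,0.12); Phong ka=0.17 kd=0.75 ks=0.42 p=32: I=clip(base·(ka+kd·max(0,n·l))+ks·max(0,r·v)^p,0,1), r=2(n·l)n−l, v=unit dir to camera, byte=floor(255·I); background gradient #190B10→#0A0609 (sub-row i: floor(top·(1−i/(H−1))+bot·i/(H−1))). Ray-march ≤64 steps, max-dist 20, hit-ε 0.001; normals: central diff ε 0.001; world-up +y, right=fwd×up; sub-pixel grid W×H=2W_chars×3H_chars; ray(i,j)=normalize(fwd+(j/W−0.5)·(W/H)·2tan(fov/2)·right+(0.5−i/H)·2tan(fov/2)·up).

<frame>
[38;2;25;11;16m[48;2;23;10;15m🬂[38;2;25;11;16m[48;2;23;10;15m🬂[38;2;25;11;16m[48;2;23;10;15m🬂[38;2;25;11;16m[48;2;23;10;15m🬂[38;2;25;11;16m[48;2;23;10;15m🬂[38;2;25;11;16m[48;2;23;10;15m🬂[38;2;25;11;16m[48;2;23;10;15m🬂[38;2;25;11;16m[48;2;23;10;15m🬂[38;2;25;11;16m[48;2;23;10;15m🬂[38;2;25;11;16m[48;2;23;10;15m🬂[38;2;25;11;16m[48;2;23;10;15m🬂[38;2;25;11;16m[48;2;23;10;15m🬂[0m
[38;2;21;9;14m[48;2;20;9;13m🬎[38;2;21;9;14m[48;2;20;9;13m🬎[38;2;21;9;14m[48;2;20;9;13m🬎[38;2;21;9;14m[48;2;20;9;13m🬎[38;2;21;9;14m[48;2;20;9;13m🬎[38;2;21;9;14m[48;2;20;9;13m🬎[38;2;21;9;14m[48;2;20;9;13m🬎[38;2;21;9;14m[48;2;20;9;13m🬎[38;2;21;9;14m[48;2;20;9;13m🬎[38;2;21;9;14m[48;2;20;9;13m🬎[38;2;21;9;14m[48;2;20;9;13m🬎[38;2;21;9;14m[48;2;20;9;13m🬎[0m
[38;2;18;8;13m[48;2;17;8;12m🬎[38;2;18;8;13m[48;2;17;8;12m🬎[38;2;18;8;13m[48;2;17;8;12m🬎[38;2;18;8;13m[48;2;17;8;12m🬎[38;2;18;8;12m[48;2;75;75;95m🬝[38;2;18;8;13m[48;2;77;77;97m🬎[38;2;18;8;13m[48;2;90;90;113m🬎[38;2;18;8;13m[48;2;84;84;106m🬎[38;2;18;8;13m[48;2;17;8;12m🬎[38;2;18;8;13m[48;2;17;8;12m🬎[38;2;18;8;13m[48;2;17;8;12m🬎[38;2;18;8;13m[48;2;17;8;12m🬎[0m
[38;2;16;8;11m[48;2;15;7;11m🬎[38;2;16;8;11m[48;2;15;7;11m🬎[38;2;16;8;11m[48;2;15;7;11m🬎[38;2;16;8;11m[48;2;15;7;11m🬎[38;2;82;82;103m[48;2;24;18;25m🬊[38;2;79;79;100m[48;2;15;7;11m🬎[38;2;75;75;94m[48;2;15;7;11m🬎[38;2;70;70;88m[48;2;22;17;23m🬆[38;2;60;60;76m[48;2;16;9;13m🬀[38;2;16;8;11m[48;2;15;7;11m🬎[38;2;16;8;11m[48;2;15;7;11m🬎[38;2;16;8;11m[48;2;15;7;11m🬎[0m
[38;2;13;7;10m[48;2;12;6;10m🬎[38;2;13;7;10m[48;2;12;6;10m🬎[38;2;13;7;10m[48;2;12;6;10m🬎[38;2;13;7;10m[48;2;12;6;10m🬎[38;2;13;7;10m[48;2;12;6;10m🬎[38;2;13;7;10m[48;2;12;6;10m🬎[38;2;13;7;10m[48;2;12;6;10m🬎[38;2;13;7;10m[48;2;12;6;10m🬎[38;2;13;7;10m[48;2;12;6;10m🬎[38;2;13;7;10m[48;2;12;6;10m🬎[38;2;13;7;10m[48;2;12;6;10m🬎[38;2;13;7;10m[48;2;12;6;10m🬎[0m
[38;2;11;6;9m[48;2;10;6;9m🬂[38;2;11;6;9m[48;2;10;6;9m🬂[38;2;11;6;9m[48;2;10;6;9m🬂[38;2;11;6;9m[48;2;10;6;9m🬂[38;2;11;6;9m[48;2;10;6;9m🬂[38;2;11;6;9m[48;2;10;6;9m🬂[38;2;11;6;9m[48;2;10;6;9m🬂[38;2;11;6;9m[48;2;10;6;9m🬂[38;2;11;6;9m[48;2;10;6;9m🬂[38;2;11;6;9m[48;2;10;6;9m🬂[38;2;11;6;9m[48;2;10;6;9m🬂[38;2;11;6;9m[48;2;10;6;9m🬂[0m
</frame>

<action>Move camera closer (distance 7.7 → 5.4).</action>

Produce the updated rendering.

<frame>
[38;2;25;11;16m[48;2;23;10;15m🬂[38;2;25;11;16m[48;2;23;10;15m🬂[38;2;25;11;16m[48;2;23;10;15m🬂[38;2;25;11;16m[48;2;23;10;15m🬂[38;2;25;11;16m[48;2;23;10;15m🬂[38;2;25;11;16m[48;2;23;10;15m🬂[38;2;25;11;16m[48;2;23;10;15m🬂[38;2;25;11;16m[48;2;23;10;15m🬂[38;2;25;11;16m[48;2;23;10;15m🬂[38;2;25;11;16m[48;2;23;10;15m🬂[38;2;25;11;16m[48;2;23;10;15m🬂[38;2;25;11;16m[48;2;23;10;15m🬂[0m
[38;2;21;9;14m[48;2;20;9;13m🬎[38;2;21;9;14m[48;2;20;9;13m🬎[38;2;21;9;14m[48;2;20;9;13m🬎[38;2;21;9;14m[48;2;20;9;13m🬎[38;2;21;9;14m[48;2;20;9;13m🬎[38;2;21;9;14m[48;2;20;9;13m🬎[38;2;21;9;14m[48;2;20;9;13m🬎[38;2;21;9;14m[48;2;20;9;13m🬎[38;2;21;9;14m[48;2;20;9;13m🬎[38;2;21;9;14m[48;2;20;9;13m🬎[38;2;21;9;14m[48;2;20;9;13m🬎[38;2;21;9;14m[48;2;20;9;13m🬎[0m
[38;2;18;8;13m[48;2;17;8;12m🬎[38;2;18;8;13m[48;2;17;8;12m🬎[38;2;18;8;13m[48;2;17;8;12m🬎[38;2;18;8;12m[48;2;61;61;77m🬝[38;2;18;8;13m[48;2;53;53;67m🬎[38;2;18;8;13m[48;2;67;67;84m🬎[38;2;18;8;13m[48;2;115;115;136m🬎[38;2;18;8;13m[48;2;88;88;110m🬎[38;2;18;8;13m[48;2;81;81;102m🬎[38;2;18;8;13m[48;2;17;8;12m🬎[38;2;18;8;13m[48;2;17;8;12m🬎[38;2;18;8;13m[48;2;17;8;12m🬎[0m
[38;2;16;8;11m[48;2;15;7;11m🬎[38;2;16;8;11m[48;2;15;7;11m🬎[38;2;16;8;11m[48;2;15;7;11m🬎[38;2;85;85;106m[48;2;32;32;40m🬎[38;2;89;89;112m[48;2;58;58;72m🬎[38;2;139;139;161m[48;2;74;74;93m🬋[38;2;86;86;107m[48;2;57;57;72m🬎[38;2;79;79;99m[48;2;48;48;61m🬎[38;2;69;69;87m[48;2;29;29;36m🬎[38;2;53;53;67m[48;2;16;10;13m🬄[38;2;16;8;11m[48;2;15;7;11m🬎[38;2;16;8;11m[48;2;15;7;11m🬎[0m
[38;2;13;7;10m[48;2;12;6;10m🬎[38;2;13;7;10m[48;2;12;6;10m🬎[38;2;13;7;10m[48;2;12;6;10m🬎[38;2;13;7;10m[48;2;12;6;10m🬎[38;2;17;17;21m[48;2;12;6;10m🬁[38;2;17;17;21m[48;2;12;6;10m🬂[38;2;17;17;21m[48;2;12;6;10m🬂[38;2;17;17;21m[48;2;12;6;10m🬂[38;2;13;7;10m[48;2;12;6;10m🬎[38;2;13;7;10m[48;2;12;6;10m🬎[38;2;13;7;10m[48;2;12;6;10m🬎[38;2;13;7;10m[48;2;12;6;10m🬎[0m
[38;2;11;6;9m[48;2;10;6;9m🬂[38;2;11;6;9m[48;2;10;6;9m🬂[38;2;11;6;9m[48;2;10;6;9m🬂[38;2;11;6;9m[48;2;10;6;9m🬂[38;2;11;6;9m[48;2;10;6;9m🬂[38;2;11;6;9m[48;2;10;6;9m🬂[38;2;11;6;9m[48;2;10;6;9m🬂[38;2;11;6;9m[48;2;10;6;9m🬂[38;2;11;6;9m[48;2;10;6;9m🬂[38;2;11;6;9m[48;2;10;6;9m🬂[38;2;11;6;9m[48;2;10;6;9m🬂[38;2;11;6;9m[48;2;10;6;9m🬂[0m
</frame>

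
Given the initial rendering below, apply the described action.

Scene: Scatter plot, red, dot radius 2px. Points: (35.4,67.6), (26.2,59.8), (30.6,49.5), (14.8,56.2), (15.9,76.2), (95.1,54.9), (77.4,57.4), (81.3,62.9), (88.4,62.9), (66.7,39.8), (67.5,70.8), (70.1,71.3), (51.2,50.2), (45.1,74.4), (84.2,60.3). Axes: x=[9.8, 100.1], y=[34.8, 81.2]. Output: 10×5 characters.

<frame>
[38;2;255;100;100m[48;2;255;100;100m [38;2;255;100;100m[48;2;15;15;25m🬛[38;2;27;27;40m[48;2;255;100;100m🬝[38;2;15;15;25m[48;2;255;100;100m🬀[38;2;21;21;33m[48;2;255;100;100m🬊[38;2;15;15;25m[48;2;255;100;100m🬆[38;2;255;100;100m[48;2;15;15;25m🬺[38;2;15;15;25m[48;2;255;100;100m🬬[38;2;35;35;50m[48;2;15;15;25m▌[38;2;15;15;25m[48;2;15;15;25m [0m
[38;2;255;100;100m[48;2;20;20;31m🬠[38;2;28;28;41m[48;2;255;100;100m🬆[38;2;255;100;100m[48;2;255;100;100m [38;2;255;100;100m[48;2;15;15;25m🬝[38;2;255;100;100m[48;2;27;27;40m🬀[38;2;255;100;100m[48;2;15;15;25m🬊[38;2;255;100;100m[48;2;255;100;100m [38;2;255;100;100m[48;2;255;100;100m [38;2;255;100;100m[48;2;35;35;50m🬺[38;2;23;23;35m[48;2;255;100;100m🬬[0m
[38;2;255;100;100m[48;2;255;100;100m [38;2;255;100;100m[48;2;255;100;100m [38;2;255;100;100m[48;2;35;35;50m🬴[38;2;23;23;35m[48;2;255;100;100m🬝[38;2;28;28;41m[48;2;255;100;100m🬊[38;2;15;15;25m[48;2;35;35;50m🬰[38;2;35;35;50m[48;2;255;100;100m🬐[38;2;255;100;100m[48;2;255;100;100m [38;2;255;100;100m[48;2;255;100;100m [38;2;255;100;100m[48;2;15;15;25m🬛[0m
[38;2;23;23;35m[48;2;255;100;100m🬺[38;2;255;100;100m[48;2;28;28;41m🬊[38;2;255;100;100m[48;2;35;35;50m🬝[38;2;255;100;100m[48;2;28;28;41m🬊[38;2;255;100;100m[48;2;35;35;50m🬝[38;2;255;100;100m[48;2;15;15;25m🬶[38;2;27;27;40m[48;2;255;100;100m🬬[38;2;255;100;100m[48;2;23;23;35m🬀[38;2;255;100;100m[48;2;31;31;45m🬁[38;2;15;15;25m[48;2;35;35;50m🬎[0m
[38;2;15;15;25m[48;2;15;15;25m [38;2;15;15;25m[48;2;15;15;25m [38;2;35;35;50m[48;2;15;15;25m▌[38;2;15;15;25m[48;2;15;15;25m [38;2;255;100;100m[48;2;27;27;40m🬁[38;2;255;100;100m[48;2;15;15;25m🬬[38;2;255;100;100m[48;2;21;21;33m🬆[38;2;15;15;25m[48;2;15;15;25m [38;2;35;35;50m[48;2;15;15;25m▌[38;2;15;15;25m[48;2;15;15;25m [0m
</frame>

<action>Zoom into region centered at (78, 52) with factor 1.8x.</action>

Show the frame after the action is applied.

<frame>
[38;2;15;15;25m[48;2;15;15;25m [38;2;15;15;25m[48;2;15;15;25m [38;2;35;35;50m[48;2;15;15;25m▌[38;2;15;15;25m[48;2;15;15;25m [38;2;35;35;50m[48;2;255;100;100m🬐[38;2;255;100;100m[48;2;255;100;100m [38;2;255;100;100m[48;2;255;100;100m [38;2;255;100;100m[48;2;15;15;25m🬛[38;2;35;35;50m[48;2;15;15;25m▌[38;2;15;15;25m[48;2;15;15;25m [0m
[38;2;23;23;35m[48;2;255;100;100m🬬[38;2;35;35;50m[48;2;15;15;25m🬂[38;2;35;35;50m[48;2;15;15;25m🬕[38;2;23;23;35m[48;2;255;100;100m🬴[38;2;255;100;100m[48;2;255;100;100m [38;2;255;100;100m[48;2;15;15;25m🬝[38;2;255;100;100m[48;2;28;28;41m🬡[38;2;35;35;50m[48;2;255;100;100m🬀[38;2;255;100;100m[48;2;28;28;41m🬱[38;2;35;35;50m[48;2;15;15;25m🬂[0m
[38;2;255;100;100m[48;2;255;100;100m [38;2;19;19;30m[48;2;255;100;100m🬸[38;2;35;35;50m[48;2;15;15;25m🬛[38;2;15;15;25m[48;2;35;35;50m🬰[38;2;255;100;100m[48;2;31;31;45m🬁[38;2;15;15;25m[48;2;35;35;50m🬰[38;2;35;35;50m[48;2;15;15;25m🬛[38;2;255;100;100m[48;2;21;21;33m🬊[38;2;255;100;100m[48;2;27;27;40m🬀[38;2;15;15;25m[48;2;35;35;50m🬰[0m
[38;2;255;100;100m[48;2;23;23;35m🬀[38;2;15;15;25m[48;2;35;35;50m🬎[38;2;27;27;40m[48;2;255;100;100m🬝[38;2;15;15;25m[48;2;35;35;50m🬎[38;2;35;35;50m[48;2;15;15;25m🬲[38;2;15;15;25m[48;2;35;35;50m🬎[38;2;35;35;50m[48;2;15;15;25m🬲[38;2;15;15;25m[48;2;35;35;50m🬎[38;2;35;35;50m[48;2;15;15;25m🬲[38;2;15;15;25m[48;2;35;35;50m🬎[0m
[38;2;15;15;25m[48;2;15;15;25m [38;2;15;15;25m[48;2;255;100;100m🬴[38;2;255;100;100m[48;2;255;100;100m [38;2;255;100;100m[48;2;15;15;25m🬛[38;2;35;35;50m[48;2;15;15;25m▌[38;2;15;15;25m[48;2;15;15;25m [38;2;35;35;50m[48;2;15;15;25m▌[38;2;15;15;25m[48;2;15;15;25m [38;2;35;35;50m[48;2;15;15;25m▌[38;2;15;15;25m[48;2;15;15;25m [0m
</frame>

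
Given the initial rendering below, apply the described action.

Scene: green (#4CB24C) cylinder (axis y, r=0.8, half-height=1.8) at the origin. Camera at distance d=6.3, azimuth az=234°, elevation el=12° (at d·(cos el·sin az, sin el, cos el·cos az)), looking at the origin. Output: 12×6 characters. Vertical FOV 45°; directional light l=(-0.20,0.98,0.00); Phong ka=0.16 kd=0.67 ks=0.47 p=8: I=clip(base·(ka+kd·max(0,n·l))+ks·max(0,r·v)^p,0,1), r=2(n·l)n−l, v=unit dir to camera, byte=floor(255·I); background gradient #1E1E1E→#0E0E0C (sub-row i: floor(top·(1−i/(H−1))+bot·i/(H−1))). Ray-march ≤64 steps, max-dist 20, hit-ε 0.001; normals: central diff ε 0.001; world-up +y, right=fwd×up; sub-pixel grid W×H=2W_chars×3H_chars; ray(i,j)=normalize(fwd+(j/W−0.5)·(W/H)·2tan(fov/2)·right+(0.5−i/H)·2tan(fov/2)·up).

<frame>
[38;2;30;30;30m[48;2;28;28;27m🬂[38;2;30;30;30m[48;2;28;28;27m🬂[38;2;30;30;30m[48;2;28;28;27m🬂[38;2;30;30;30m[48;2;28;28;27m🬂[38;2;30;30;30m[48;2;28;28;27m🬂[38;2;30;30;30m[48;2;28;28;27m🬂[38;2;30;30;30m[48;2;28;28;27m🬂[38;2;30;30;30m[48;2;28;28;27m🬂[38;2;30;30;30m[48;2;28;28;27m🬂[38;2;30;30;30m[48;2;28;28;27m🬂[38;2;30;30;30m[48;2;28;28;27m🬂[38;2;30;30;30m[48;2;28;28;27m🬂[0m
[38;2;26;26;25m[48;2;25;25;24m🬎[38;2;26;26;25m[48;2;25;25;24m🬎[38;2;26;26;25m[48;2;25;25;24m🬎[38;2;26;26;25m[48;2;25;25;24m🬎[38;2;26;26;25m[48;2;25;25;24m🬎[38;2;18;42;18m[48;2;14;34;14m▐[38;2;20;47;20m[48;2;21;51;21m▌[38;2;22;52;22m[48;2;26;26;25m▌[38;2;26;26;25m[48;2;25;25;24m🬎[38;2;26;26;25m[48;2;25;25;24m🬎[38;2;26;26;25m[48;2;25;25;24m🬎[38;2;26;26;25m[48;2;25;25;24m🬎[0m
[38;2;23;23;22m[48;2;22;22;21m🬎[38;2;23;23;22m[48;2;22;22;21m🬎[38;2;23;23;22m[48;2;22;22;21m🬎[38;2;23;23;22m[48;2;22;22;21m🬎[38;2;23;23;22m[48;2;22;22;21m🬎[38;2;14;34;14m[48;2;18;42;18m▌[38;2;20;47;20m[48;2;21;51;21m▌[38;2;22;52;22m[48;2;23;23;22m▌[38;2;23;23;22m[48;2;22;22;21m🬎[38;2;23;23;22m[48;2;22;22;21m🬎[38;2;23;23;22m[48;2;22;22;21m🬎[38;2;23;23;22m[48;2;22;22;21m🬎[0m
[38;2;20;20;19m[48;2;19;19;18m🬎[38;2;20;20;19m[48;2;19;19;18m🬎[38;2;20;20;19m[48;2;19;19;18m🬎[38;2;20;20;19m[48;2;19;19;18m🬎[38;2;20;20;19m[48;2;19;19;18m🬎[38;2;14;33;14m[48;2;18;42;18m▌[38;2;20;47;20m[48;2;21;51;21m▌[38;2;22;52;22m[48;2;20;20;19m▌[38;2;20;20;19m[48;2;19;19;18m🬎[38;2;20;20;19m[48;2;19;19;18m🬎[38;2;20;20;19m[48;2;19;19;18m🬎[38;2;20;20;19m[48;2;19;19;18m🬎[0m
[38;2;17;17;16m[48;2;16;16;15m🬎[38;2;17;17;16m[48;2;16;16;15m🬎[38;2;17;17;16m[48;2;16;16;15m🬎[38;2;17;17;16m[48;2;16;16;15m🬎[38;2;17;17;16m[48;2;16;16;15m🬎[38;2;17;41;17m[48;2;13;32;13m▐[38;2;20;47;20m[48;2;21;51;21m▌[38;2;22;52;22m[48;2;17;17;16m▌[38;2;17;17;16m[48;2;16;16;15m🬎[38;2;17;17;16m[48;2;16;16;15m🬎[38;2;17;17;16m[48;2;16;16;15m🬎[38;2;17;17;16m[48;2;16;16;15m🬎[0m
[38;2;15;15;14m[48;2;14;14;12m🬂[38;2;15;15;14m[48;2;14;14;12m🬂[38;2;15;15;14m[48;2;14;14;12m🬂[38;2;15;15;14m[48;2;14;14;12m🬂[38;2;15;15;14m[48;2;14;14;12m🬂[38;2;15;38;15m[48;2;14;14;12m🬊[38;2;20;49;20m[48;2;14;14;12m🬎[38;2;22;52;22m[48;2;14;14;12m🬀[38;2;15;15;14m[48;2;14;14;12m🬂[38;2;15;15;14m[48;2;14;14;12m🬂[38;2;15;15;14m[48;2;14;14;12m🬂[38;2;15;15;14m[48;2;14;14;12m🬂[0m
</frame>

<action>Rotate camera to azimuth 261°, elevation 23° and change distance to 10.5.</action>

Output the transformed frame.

<frame>
[38;2;30;30;30m[48;2;28;28;27m🬂[38;2;30;30;30m[48;2;28;28;27m🬂[38;2;30;30;30m[48;2;28;28;27m🬂[38;2;30;30;30m[48;2;28;28;27m🬂[38;2;30;30;30m[48;2;28;28;27m🬂[38;2;30;30;30m[48;2;28;28;27m🬂[38;2;30;30;30m[48;2;28;28;27m🬂[38;2;30;30;30m[48;2;28;28;27m🬂[38;2;30;30;30m[48;2;28;28;27m🬂[38;2;30;30;30m[48;2;28;28;27m🬂[38;2;30;30;30m[48;2;28;28;27m🬂[38;2;30;30;30m[48;2;28;28;27m🬂[0m
[38;2;26;26;25m[48;2;25;25;24m🬎[38;2;26;26;25m[48;2;25;25;24m🬎[38;2;26;26;25m[48;2;25;25;24m🬎[38;2;26;26;25m[48;2;25;25;24m🬎[38;2;26;26;25m[48;2;25;25;24m🬎[38;2;26;26;25m[48;2;25;25;24m🬎[38;2;62;145;62m[48;2;26;26;25m🬏[38;2;26;26;25m[48;2;25;25;24m🬎[38;2;26;26;25m[48;2;25;25;24m🬎[38;2;26;26;25m[48;2;25;25;24m🬎[38;2;26;26;25m[48;2;25;25;24m🬎[38;2;26;26;25m[48;2;25;25;24m🬎[0m
[38;2;23;23;22m[48;2;22;22;21m🬎[38;2;23;23;22m[48;2;22;22;21m🬎[38;2;23;23;22m[48;2;22;22;21m🬎[38;2;23;23;22m[48;2;22;22;21m🬎[38;2;23;23;22m[48;2;22;22;21m🬎[38;2;19;46;19m[48;2;23;23;22m▐[38;2;22;52;22m[48;2;21;50;21m▌[38;2;23;23;22m[48;2;22;22;21m🬎[38;2;23;23;22m[48;2;22;22;21m🬎[38;2;23;23;22m[48;2;22;22;21m🬎[38;2;23;23;22m[48;2;22;22;21m🬎[38;2;23;23;22m[48;2;22;22;21m🬎[0m
[38;2;20;20;19m[48;2;19;19;18m🬎[38;2;20;20;19m[48;2;19;19;18m🬎[38;2;20;20;19m[48;2;19;19;18m🬎[38;2;20;20;19m[48;2;19;19;18m🬎[38;2;20;20;19m[48;2;19;19;18m🬎[38;2;19;45;19m[48;2;20;20;19m▐[38;2;22;52;22m[48;2;21;49;21m▌[38;2;20;20;19m[48;2;19;19;18m🬎[38;2;20;20;19m[48;2;19;19;18m🬎[38;2;20;20;19m[48;2;19;19;18m🬎[38;2;20;20;19m[48;2;19;19;18m🬎[38;2;20;20;19m[48;2;19;19;18m🬎[0m
[38;2;17;17;16m[48;2;16;16;15m🬎[38;2;17;17;16m[48;2;16;16;15m🬎[38;2;17;17;16m[48;2;16;16;15m🬎[38;2;17;17;16m[48;2;16;16;15m🬎[38;2;17;17;16m[48;2;16;16;15m🬎[38;2;19;45;19m[48;2;16;16;15m🬁[38;2;21;51;21m[48;2;16;16;15m🬆[38;2;17;17;16m[48;2;16;16;15m🬎[38;2;17;17;16m[48;2;16;16;15m🬎[38;2;17;17;16m[48;2;16;16;15m🬎[38;2;17;17;16m[48;2;16;16;15m🬎[38;2;17;17;16m[48;2;16;16;15m🬎[0m
[38;2;15;15;14m[48;2;14;14;12m🬂[38;2;15;15;14m[48;2;14;14;12m🬂[38;2;15;15;14m[48;2;14;14;12m🬂[38;2;15;15;14m[48;2;14;14;12m🬂[38;2;15;15;14m[48;2;14;14;12m🬂[38;2;15;15;14m[48;2;14;14;12m🬂[38;2;15;15;14m[48;2;14;14;12m🬂[38;2;15;15;14m[48;2;14;14;12m🬂[38;2;15;15;14m[48;2;14;14;12m🬂[38;2;15;15;14m[48;2;14;14;12m🬂[38;2;15;15;14m[48;2;14;14;12m🬂[38;2;15;15;14m[48;2;14;14;12m🬂[0m
</frame>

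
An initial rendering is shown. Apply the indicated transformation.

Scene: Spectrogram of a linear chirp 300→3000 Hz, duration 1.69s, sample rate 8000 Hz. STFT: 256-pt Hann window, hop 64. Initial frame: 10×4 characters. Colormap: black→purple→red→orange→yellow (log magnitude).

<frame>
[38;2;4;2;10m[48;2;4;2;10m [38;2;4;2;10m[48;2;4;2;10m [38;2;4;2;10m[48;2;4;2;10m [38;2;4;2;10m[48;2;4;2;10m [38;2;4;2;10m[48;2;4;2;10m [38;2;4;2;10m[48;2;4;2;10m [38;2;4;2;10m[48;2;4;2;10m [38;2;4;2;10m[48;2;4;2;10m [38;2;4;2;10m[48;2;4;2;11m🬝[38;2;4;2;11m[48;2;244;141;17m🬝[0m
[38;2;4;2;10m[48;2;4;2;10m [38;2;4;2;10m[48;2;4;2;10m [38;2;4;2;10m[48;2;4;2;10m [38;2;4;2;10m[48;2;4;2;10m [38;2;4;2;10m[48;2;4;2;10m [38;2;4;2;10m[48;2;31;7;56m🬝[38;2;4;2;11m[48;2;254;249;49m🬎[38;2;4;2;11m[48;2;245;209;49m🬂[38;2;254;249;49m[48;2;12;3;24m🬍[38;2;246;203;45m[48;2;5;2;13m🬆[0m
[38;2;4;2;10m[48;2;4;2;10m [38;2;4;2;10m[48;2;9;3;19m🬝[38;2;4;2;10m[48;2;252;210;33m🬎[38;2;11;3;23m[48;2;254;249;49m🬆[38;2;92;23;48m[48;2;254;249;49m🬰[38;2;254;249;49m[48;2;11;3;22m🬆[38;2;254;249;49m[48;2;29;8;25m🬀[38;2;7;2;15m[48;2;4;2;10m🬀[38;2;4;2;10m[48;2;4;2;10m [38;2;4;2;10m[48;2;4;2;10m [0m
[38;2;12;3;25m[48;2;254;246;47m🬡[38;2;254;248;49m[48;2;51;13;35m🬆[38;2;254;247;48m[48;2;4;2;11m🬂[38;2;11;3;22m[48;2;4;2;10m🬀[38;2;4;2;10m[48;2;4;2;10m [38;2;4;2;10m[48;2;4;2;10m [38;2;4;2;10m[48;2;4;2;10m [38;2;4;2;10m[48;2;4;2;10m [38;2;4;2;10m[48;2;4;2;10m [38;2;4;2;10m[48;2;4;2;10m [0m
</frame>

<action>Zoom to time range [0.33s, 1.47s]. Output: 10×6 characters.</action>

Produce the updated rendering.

<frame>
[38;2;4;2;10m[48;2;4;2;10m [38;2;4;2;10m[48;2;4;2;10m [38;2;4;2;10m[48;2;4;2;10m [38;2;4;2;10m[48;2;4;2;10m [38;2;4;2;10m[48;2;4;2;10m [38;2;4;2;10m[48;2;4;2;10m [38;2;4;2;10m[48;2;4;2;10m [38;2;4;2;10m[48;2;4;2;10m [38;2;4;2;10m[48;2;4;2;10m [38;2;4;2;10m[48;2;4;2;10m [0m
[38;2;4;2;10m[48;2;4;2;10m [38;2;4;2;10m[48;2;4;2;10m [38;2;4;2;10m[48;2;4;2;10m [38;2;4;2;10m[48;2;4;2;10m [38;2;4;2;10m[48;2;4;2;10m [38;2;4;2;10m[48;2;4;2;10m [38;2;4;2;10m[48;2;4;2;10m [38;2;4;2;10m[48;2;4;2;10m [38;2;4;2;10m[48;2;5;2;12m🬝[38;2;5;2;12m[48;2;51;11;88m🬝[0m
[38;2;4;2;10m[48;2;4;2;10m [38;2;4;2;10m[48;2;4;2;10m [38;2;4;2;10m[48;2;4;2;10m [38;2;4;2;10m[48;2;4;2;10m [38;2;4;2;10m[48;2;4;2;11m🬝[38;2;4;2;11m[48;2;26;6;48m🬝[38;2;5;2;11m[48;2;253;234;43m🬎[38;2;14;4;27m[48;2;254;248;49m🬆[38;2;248;194;33m[48;2;15;4;28m🬜[38;2;254;249;49m[48;2;16;4;31m🬆[0m
[38;2;4;2;10m[48;2;4;2;11m🬝[38;2;4;2;10m[48;2;10;3;20m🬝[38;2;29;8;26m[48;2;254;248;49m🬝[38;2;13;3;25m[48;2;253;241;46m🬆[38;2;72;18;49m[48;2;253;237;44m🬡[38;2;254;248;49m[48;2;60;15;36m🬆[38;2;253;235;43m[48;2;5;2;13m🬂[38;2;27;6;49m[48;2;4;2;11m🬀[38;2;4;2;11m[48;2;4;2;10m🬀[38;2;4;2;10m[48;2;4;2;10m [0m
[38;2;13;3;25m[48;2;242;203;54m🬂[38;2;253;233;42m[48;2;10;3;20m🬎[38;2;254;249;49m[48;2;11;3;22m🬂[38;2;152;39;83m[48;2;5;2;12m🬀[38;2;5;2;12m[48;2;4;2;10m🬀[38;2;4;2;10m[48;2;4;2;10m [38;2;4;2;10m[48;2;4;2;10m [38;2;4;2;10m[48;2;4;2;10m [38;2;4;2;10m[48;2;4;2;10m [38;2;4;2;10m[48;2;4;2;10m [0m
[38;2;7;2;15m[48;2;4;2;10m🬀[38;2;4;2;11m[48;2;4;2;10m🬀[38;2;4;2;10m[48;2;4;2;10m [38;2;4;2;10m[48;2;4;2;10m [38;2;4;2;10m[48;2;4;2;10m [38;2;4;2;10m[48;2;4;2;10m [38;2;4;2;10m[48;2;4;2;10m [38;2;4;2;10m[48;2;4;2;10m [38;2;4;2;10m[48;2;4;2;10m [38;2;4;2;10m[48;2;4;2;10m [0m
</frame>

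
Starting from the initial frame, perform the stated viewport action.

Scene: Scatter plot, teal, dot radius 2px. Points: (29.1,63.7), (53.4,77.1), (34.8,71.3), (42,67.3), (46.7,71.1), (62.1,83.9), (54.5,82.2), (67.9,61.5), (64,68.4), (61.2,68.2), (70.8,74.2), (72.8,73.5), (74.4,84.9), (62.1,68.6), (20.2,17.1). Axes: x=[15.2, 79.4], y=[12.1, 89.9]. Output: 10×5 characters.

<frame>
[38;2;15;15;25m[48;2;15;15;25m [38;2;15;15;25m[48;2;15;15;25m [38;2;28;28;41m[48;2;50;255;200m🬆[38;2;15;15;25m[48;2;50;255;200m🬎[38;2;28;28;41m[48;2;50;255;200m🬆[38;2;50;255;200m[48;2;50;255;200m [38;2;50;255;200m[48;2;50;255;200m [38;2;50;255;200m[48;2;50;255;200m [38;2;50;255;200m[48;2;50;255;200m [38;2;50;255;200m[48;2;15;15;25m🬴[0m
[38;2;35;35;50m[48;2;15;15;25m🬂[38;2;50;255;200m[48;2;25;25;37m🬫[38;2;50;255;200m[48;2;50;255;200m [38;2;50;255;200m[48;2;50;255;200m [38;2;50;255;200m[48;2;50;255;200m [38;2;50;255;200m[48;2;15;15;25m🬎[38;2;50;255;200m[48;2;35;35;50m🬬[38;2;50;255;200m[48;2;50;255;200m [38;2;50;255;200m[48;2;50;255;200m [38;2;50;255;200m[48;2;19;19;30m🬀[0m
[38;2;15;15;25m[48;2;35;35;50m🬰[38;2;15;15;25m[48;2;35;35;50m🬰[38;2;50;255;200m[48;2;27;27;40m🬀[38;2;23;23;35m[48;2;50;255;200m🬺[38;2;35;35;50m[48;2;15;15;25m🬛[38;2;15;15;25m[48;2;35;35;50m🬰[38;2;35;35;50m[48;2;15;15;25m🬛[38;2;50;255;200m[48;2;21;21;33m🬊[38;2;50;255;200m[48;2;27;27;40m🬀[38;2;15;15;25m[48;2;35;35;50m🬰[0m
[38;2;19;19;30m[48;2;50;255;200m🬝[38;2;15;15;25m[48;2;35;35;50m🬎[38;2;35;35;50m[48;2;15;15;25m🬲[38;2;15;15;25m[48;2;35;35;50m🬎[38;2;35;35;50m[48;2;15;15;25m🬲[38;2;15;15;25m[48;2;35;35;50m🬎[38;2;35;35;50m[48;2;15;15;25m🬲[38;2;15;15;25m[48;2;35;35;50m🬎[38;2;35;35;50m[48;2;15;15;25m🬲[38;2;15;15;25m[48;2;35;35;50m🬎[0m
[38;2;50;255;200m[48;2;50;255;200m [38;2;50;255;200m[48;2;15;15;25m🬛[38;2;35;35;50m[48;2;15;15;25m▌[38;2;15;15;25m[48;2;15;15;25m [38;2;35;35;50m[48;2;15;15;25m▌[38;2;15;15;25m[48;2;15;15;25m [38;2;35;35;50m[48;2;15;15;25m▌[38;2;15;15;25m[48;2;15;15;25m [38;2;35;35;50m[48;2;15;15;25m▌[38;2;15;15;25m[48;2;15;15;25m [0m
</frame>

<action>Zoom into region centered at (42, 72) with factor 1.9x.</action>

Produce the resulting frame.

<frame>
[38;2;15;15;25m[48;2;15;15;25m [38;2;15;15;25m[48;2;15;15;25m [38;2;35;35;50m[48;2;15;15;25m▌[38;2;15;15;25m[48;2;15;15;25m [38;2;35;35;50m[48;2;15;15;25m▌[38;2;15;15;25m[48;2;15;15;25m [38;2;35;35;50m[48;2;15;15;25m▌[38;2;15;15;25m[48;2;50;255;200m🬝[38;2;21;21;33m[48;2;50;255;200m🬊[38;2;15;15;25m[48;2;15;15;25m [0m
[38;2;35;35;50m[48;2;15;15;25m🬂[38;2;35;35;50m[48;2;15;15;25m🬂[38;2;31;31;45m[48;2;50;255;200m🬝[38;2;35;35;50m[48;2;15;15;25m🬂[38;2;35;35;50m[48;2;15;15;25m🬕[38;2;35;35;50m[48;2;15;15;25m🬂[38;2;30;30;43m[48;2;50;255;200m🬎[38;2;50;255;200m[48;2;50;255;200m [38;2;50;255;200m[48;2;50;255;200m [38;2;50;255;200m[48;2;19;19;30m🬀[0m
[38;2;23;23;35m[48;2;50;255;200m🬝[38;2;15;15;25m[48;2;50;255;200m🬂[38;2;50;255;200m[48;2;50;255;200m [38;2;50;255;200m[48;2;15;15;25m🬺[38;2;35;35;50m[48;2;50;255;200m🬀[38;2;15;15;25m[48;2;50;255;200m🬀[38;2;50;255;200m[48;2;50;255;200m [38;2;50;255;200m[48;2;15;15;25m🬎[38;2;50;255;200m[48;2;27;27;40m🬀[38;2;15;15;25m[48;2;35;35;50m🬰[0m
[38;2;50;255;200m[48;2;28;28;41m🬊[38;2;50;255;200m[48;2;35;35;50m🬝[38;2;50;255;200m[48;2;30;30;43m🬂[38;2;15;15;25m[48;2;35;35;50m🬎[38;2;50;255;200m[48;2;35;35;50m🬊[38;2;50;255;200m[48;2;23;23;35m🬀[38;2;50;255;200m[48;2;27;27;40m🬀[38;2;15;15;25m[48;2;35;35;50m🬎[38;2;35;35;50m[48;2;15;15;25m🬲[38;2;15;15;25m[48;2;35;35;50m🬎[0m
[38;2;15;15;25m[48;2;15;15;25m [38;2;15;15;25m[48;2;15;15;25m [38;2;35;35;50m[48;2;15;15;25m▌[38;2;15;15;25m[48;2;15;15;25m [38;2;35;35;50m[48;2;15;15;25m▌[38;2;15;15;25m[48;2;15;15;25m [38;2;35;35;50m[48;2;15;15;25m▌[38;2;15;15;25m[48;2;15;15;25m [38;2;35;35;50m[48;2;15;15;25m▌[38;2;15;15;25m[48;2;15;15;25m [0m
</frame>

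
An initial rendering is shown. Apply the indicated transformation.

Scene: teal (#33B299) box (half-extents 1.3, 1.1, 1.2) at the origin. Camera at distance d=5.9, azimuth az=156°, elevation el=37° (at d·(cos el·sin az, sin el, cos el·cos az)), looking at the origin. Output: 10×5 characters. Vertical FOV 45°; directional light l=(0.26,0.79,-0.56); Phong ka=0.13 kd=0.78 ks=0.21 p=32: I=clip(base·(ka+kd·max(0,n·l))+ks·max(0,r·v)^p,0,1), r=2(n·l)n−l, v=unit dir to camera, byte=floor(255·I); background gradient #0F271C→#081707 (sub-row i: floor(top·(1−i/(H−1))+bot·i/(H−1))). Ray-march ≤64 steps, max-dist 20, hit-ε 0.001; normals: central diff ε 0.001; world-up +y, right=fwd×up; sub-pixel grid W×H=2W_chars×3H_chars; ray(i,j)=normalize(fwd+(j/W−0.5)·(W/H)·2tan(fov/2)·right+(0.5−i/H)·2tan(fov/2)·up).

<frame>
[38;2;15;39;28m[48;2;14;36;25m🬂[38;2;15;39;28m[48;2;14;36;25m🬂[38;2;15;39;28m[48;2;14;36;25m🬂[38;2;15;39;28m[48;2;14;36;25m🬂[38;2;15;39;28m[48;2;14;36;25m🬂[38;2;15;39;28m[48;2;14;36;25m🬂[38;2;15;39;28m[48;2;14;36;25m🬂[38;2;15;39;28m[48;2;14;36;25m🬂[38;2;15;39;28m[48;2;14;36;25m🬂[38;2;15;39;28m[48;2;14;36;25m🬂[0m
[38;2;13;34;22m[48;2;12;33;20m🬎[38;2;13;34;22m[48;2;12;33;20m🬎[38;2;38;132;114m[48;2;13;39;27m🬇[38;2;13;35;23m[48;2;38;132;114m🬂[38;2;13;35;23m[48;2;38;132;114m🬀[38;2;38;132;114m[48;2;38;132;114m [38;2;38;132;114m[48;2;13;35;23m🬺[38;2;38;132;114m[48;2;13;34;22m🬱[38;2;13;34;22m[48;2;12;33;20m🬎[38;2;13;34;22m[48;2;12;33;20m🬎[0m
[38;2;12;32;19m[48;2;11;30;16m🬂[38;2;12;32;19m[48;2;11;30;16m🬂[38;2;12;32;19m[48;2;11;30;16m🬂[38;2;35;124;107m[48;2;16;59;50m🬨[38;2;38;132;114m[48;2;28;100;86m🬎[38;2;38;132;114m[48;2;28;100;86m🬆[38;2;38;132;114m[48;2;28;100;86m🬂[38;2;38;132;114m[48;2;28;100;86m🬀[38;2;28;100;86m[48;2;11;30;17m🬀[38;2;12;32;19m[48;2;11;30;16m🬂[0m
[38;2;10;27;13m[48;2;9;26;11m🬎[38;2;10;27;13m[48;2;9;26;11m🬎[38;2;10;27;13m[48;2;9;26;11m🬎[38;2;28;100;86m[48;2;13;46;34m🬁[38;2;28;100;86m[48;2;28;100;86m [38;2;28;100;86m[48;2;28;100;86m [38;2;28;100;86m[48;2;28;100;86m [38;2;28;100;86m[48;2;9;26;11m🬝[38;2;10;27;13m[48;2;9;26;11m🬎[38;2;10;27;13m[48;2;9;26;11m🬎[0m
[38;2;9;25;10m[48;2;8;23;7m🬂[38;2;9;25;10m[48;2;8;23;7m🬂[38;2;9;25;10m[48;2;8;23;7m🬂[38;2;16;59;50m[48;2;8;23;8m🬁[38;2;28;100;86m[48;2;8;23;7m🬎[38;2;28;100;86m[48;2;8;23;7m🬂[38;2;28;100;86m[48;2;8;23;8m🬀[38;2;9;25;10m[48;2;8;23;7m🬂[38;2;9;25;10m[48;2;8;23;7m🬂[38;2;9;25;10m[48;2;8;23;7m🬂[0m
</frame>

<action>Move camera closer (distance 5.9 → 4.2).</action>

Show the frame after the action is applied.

<frame>
[38;2;15;39;28m[48;2;14;36;25m🬂[38;2;14;37;26m[48;2;38;132;114m🬝[38;2;14;38;27m[48;2;38;132;114m🬎[38;2;14;38;27m[48;2;38;132;114m🬎[38;2;14;38;27m[48;2;38;132;114m🬎[38;2;15;39;28m[48;2;38;132;114m🬂[38;2;15;39;28m[48;2;38;132;114m🬂[38;2;14;38;27m[48;2;38;132;114m🬎[38;2;15;39;28m[48;2;14;36;25m🬂[38;2;15;39;28m[48;2;14;36;25m🬂[0m
[38;2;13;34;22m[48;2;12;33;20m🬎[38;2;38;132;114m[48;2;12;33;21m🬁[38;2;38;132;114m[48;2;38;132;114m [38;2;38;132;114m[48;2;38;132;114m [38;2;38;132;114m[48;2;38;132;114m [38;2;38;132;114m[48;2;38;132;114m [38;2;38;132;114m[48;2;38;132;114m [38;2;38;132;114m[48;2;38;132;114m [38;2;38;132;114m[48;2;38;132;114m [38;2;13;35;23m[48;2;33;116;100m🬂[0m
[38;2;12;32;19m[48;2;11;30;16m🬂[38;2;12;32;19m[48;2;11;30;16m🬂[38;2;38;132;114m[48;2;11;29;16m🬬[38;2;38;132;114m[48;2;28;100;86m🬎[38;2;38;132;114m[48;2;28;100;86m🬎[38;2;38;132;114m[48;2;28;100;86m🬂[38;2;38;132;114m[48;2;28;100;86m🬂[38;2;28;100;86m[48;2;28;100;86m [38;2;28;100;86m[48;2;28;100;86m [38;2;28;100;86m[48;2;11;30;16m🬕[0m
[38;2;10;27;13m[48;2;9;26;11m🬎[38;2;10;27;13m[48;2;9;26;11m🬎[38;2;27;98;85m[48;2;9;27;12m▐[38;2;28;100;86m[48;2;28;100;86m [38;2;28;100;86m[48;2;28;100;86m [38;2;28;100;86m[48;2;28;100;86m [38;2;28;100;86m[48;2;28;100;86m [38;2;28;100;86m[48;2;28;100;86m [38;2;28;100;86m[48;2;28;100;86m [38;2;28;100;86m[48;2;9;26;12m🬀[0m
[38;2;9;25;10m[48;2;8;23;7m🬂[38;2;9;25;10m[48;2;8;23;7m🬂[38;2;9;25;10m[48;2;8;23;7m🬂[38;2;28;100;86m[48;2;28;100;86m [38;2;28;100;86m[48;2;28;100;86m [38;2;28;100;86m[48;2;28;100;86m [38;2;28;100;86m[48;2;28;100;86m [38;2;28;100;86m[48;2;8;23;7m🬎[38;2;28;100;86m[48;2;8;23;7m🬂[38;2;9;25;10m[48;2;8;23;7m🬂[0m
</frame>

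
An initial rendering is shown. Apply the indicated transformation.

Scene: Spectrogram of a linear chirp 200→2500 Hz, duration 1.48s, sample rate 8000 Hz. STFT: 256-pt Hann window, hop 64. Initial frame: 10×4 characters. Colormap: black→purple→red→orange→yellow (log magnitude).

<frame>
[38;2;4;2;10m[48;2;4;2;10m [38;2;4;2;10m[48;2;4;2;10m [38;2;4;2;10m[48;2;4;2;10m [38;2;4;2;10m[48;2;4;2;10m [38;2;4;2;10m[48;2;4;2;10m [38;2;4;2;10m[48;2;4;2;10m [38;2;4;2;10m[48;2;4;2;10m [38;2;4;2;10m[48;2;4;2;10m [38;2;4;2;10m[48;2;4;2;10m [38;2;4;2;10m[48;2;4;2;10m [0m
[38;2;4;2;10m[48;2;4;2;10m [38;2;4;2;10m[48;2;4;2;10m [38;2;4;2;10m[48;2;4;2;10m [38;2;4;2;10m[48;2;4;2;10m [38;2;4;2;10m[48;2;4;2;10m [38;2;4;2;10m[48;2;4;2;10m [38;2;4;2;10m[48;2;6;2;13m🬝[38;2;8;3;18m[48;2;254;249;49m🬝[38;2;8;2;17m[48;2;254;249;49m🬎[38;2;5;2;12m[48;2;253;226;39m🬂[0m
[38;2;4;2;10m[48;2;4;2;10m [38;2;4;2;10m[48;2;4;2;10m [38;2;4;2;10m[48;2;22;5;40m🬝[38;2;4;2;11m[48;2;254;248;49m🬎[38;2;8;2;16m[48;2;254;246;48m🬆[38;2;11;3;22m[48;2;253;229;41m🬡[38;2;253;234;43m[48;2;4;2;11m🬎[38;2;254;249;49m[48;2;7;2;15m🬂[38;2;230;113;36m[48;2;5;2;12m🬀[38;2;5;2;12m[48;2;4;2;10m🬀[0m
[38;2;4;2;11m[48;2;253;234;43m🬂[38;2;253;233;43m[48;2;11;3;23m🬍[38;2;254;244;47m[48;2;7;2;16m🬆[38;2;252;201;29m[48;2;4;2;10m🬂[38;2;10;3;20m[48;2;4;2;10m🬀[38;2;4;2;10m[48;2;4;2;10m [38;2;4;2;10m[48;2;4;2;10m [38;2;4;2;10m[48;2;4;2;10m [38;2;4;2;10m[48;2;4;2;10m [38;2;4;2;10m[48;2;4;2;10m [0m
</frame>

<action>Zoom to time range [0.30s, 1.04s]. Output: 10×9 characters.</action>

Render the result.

<frame>
[38;2;4;2;10m[48;2;4;2;10m [38;2;4;2;10m[48;2;4;2;10m [38;2;4;2;10m[48;2;4;2;10m [38;2;4;2;10m[48;2;4;2;10m [38;2;4;2;10m[48;2;4;2;10m [38;2;4;2;10m[48;2;4;2;10m [38;2;4;2;10m[48;2;4;2;10m [38;2;4;2;10m[48;2;4;2;10m [38;2;4;2;10m[48;2;4;2;10m [38;2;4;2;10m[48;2;4;2;10m [0m
[38;2;4;2;10m[48;2;4;2;10m [38;2;4;2;10m[48;2;4;2;10m [38;2;4;2;10m[48;2;4;2;10m [38;2;4;2;10m[48;2;4;2;10m [38;2;4;2;10m[48;2;4;2;10m [38;2;4;2;10m[48;2;4;2;10m [38;2;4;2;10m[48;2;4;2;10m [38;2;4;2;10m[48;2;4;2;10m [38;2;4;2;10m[48;2;4;2;10m [38;2;4;2;10m[48;2;4;2;10m [0m
[38;2;4;2;10m[48;2;4;2;10m [38;2;4;2;10m[48;2;4;2;10m [38;2;4;2;10m[48;2;4;2;10m [38;2;4;2;10m[48;2;4;2;10m [38;2;4;2;10m[48;2;4;2;10m [38;2;4;2;10m[48;2;4;2;10m [38;2;4;2;10m[48;2;4;2;10m [38;2;4;2;10m[48;2;4;2;10m [38;2;4;2;10m[48;2;4;2;10m [38;2;4;2;10m[48;2;4;2;10m [0m
[38;2;4;2;10m[48;2;4;2;10m [38;2;4;2;10m[48;2;4;2;10m [38;2;4;2;10m[48;2;4;2;10m [38;2;4;2;10m[48;2;4;2;10m [38;2;4;2;10m[48;2;4;2;10m [38;2;4;2;10m[48;2;4;2;10m [38;2;4;2;10m[48;2;4;2;10m [38;2;4;2;10m[48;2;4;2;10m [38;2;4;2;10m[48;2;4;2;10m [38;2;4;2;10m[48;2;4;2;10m [0m
[38;2;4;2;10m[48;2;4;2;10m [38;2;4;2;10m[48;2;4;2;10m [38;2;4;2;10m[48;2;4;2;10m [38;2;4;2;10m[48;2;4;2;10m [38;2;4;2;10m[48;2;4;2;10m [38;2;4;2;10m[48;2;4;2;10m [38;2;4;2;10m[48;2;4;2;11m🬝[38;2;4;2;10m[48;2;6;2;13m🬝[38;2;4;2;11m[48;2;17;4;32m🬝[38;2;28;7;27m[48;2;254;245;48m🬝[0m
[38;2;4;2;10m[48;2;4;2;10m [38;2;4;2;10m[48;2;4;2;10m [38;2;4;2;10m[48;2;4;2;10m [38;2;4;2;10m[48;2;6;2;13m🬝[38;2;5;2;11m[48;2;19;5;36m🬝[38;2;30;8;27m[48;2;253;229;41m🬝[38;2;47;12;38m[48;2;254;249;49m🬎[38;2;19;5;36m[48;2;250;219;42m🬂[38;2;254;248;49m[48;2;79;20;56m🬍[38;2;244;200;47m[48;2;14;3;27m🬆[0m
[38;2;5;2;12m[48;2;15;4;29m🬝[38;2;33;8;27m[48;2;254;234;43m🬝[38;2;52;13;39m[48;2;254;249;49m🬎[38;2;61;15;57m[48;2;253;230;42m🬂[38;2;253;235;43m[48;2;23;5;41m🬎[38;2;254;249;49m[48;2;21;5;36m🬂[38;2;253;212;34m[48;2;12;3;24m🬀[38;2;16;4;30m[48;2;4;2;11m🬀[38;2;5;2;11m[48;2;4;2;10m🬂[38;2;4;2;11m[48;2;4;2;10m🬀[0m
[38;2;253;235;43m[48;2;11;3;23m🬎[38;2;254;249;49m[48;2;35;9;34m🬂[38;2;252;204;31m[48;2;11;3;22m🬀[38;2;15;4;29m[48;2;4;2;11m🬀[38;2;5;2;11m[48;2;4;2;10m🬂[38;2;4;2;11m[48;2;4;2;10m🬀[38;2;4;2;10m[48;2;4;2;10m [38;2;4;2;10m[48;2;4;2;10m [38;2;4;2;10m[48;2;4;2;10m [38;2;4;2;10m[48;2;4;2;10m [0m
[38;2;5;2;12m[48;2;4;2;10m🬀[38;2;4;2;10m[48;2;4;2;10m [38;2;4;2;10m[48;2;4;2;10m [38;2;4;2;10m[48;2;4;2;10m [38;2;4;2;10m[48;2;4;2;10m [38;2;4;2;10m[48;2;4;2;10m [38;2;4;2;10m[48;2;4;2;10m [38;2;4;2;10m[48;2;4;2;10m [38;2;4;2;10m[48;2;4;2;10m [38;2;4;2;10m[48;2;4;2;10m [0m
</frame>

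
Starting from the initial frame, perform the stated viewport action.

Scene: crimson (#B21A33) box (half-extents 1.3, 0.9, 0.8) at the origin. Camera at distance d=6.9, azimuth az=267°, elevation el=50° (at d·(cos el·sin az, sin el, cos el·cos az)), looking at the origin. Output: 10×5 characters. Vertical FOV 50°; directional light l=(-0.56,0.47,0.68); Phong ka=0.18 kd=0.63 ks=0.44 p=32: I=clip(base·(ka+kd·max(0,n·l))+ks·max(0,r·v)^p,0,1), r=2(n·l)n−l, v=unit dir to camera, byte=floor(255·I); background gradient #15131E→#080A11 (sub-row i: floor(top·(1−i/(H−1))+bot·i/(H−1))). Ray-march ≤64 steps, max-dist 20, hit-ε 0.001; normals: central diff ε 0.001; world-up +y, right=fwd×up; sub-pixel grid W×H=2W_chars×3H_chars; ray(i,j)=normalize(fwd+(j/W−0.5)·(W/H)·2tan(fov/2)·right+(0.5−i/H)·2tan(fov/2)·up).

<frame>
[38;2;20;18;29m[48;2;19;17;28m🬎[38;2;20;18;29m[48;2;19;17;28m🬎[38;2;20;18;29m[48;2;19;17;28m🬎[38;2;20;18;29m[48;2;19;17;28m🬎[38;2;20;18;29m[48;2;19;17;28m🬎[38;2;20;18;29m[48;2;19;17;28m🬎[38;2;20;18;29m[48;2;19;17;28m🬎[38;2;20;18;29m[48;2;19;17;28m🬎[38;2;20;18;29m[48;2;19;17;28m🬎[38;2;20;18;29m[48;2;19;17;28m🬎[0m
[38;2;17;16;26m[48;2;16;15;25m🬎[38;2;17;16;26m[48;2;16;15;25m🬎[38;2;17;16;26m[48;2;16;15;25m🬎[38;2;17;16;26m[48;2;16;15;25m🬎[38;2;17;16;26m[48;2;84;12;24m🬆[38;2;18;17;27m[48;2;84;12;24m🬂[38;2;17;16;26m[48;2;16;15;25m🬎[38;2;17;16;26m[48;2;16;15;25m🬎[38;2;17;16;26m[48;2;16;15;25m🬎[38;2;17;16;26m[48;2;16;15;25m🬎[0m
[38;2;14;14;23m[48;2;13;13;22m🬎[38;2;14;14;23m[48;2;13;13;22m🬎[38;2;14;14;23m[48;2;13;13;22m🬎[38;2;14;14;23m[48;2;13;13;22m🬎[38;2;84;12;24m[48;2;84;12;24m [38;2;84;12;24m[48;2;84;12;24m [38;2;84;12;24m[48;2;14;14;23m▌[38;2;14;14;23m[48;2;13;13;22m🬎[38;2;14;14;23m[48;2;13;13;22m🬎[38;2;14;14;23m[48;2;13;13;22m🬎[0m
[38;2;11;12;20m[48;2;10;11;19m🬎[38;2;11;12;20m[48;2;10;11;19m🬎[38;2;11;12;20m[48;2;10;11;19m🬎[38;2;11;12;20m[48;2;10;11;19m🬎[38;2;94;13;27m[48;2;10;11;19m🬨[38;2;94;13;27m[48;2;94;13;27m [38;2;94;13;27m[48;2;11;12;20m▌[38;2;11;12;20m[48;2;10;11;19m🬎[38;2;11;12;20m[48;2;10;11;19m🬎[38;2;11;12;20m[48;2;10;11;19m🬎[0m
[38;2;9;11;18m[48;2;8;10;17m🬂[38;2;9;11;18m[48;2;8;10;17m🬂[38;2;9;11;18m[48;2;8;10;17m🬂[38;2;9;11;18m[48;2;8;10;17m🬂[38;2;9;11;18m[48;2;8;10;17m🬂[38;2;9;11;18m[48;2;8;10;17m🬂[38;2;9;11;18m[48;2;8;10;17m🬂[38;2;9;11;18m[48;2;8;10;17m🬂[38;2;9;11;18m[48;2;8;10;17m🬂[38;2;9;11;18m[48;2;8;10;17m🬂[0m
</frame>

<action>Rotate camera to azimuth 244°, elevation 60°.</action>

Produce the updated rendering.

<frame>
[38;2;20;18;29m[48;2;19;17;28m🬎[38;2;20;18;29m[48;2;19;17;28m🬎[38;2;20;18;29m[48;2;19;17;28m🬎[38;2;20;18;29m[48;2;19;17;28m🬎[38;2;20;18;29m[48;2;19;17;28m🬎[38;2;20;18;29m[48;2;19;17;28m🬎[38;2;20;18;29m[48;2;19;17;28m🬎[38;2;20;18;29m[48;2;19;17;28m🬎[38;2;20;18;29m[48;2;19;17;28m🬎[38;2;20;18;29m[48;2;19;17;28m🬎[0m
[38;2;17;16;26m[48;2;16;15;25m🬎[38;2;17;16;26m[48;2;16;15;25m🬎[38;2;17;16;26m[48;2;16;15;25m🬎[38;2;17;16;26m[48;2;32;4;9m🬝[38;2;17;16;26m[48;2;84;12;24m🬆[38;2;84;12;24m[48;2;17;16;26m🬱[38;2;17;16;26m[48;2;16;15;25m🬎[38;2;17;16;26m[48;2;16;15;25m🬎[38;2;17;16;26m[48;2;16;15;25m🬎[38;2;17;16;26m[48;2;16;15;25m🬎[0m
[38;2;14;14;23m[48;2;13;13;22m🬎[38;2;14;14;23m[48;2;13;13;22m🬎[38;2;14;14;23m[48;2;13;13;22m🬎[38;2;14;14;23m[48;2;13;13;22m🬎[38;2;84;12;24m[48;2;32;4;9m🬨[38;2;84;12;24m[48;2;84;12;24m [38;2;84;12;24m[48;2;14;14;23m🬲[38;2;14;14;23m[48;2;13;13;22m🬎[38;2;14;14;23m[48;2;13;13;22m🬎[38;2;14;14;23m[48;2;13;13;22m🬎[0m
[38;2;11;12;20m[48;2;10;11;19m🬎[38;2;11;12;20m[48;2;10;11;19m🬎[38;2;11;12;20m[48;2;10;11;19m🬎[38;2;11;12;20m[48;2;10;11;19m🬎[38;2;32;4;9m[48;2;10;11;19m🬉[38;2;90;12;25m[48;2;10;11;19m🬝[38;2;94;13;27m[48;2;10;11;19m🬆[38;2;11;12;20m[48;2;10;11;19m🬎[38;2;11;12;20m[48;2;10;11;19m🬎[38;2;11;12;20m[48;2;10;11;19m🬎[0m
[38;2;9;11;18m[48;2;8;10;17m🬂[38;2;9;11;18m[48;2;8;10;17m🬂[38;2;9;11;18m[48;2;8;10;17m🬂[38;2;9;11;18m[48;2;8;10;17m🬂[38;2;9;11;18m[48;2;8;10;17m🬂[38;2;9;11;18m[48;2;8;10;17m🬂[38;2;9;11;18m[48;2;8;10;17m🬂[38;2;9;11;18m[48;2;8;10;17m🬂[38;2;9;11;18m[48;2;8;10;17m🬂[38;2;9;11;18m[48;2;8;10;17m🬂[0m
</frame>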